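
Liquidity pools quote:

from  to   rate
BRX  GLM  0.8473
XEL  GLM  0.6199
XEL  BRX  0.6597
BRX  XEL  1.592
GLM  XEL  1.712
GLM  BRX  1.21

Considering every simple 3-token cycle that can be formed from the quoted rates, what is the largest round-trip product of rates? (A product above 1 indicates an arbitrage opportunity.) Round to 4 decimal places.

1.1941

BRX→XEL→GLM→BRX: 1.592 × 0.6199 × 1.21 = 1.19413
BRX→GLM→XEL→BRX: 0.8473 × 1.712 × 0.6597 = 0.95695
Maximum is BRX→XEL→GLM→BRX at 1.1941; arbitrage exists.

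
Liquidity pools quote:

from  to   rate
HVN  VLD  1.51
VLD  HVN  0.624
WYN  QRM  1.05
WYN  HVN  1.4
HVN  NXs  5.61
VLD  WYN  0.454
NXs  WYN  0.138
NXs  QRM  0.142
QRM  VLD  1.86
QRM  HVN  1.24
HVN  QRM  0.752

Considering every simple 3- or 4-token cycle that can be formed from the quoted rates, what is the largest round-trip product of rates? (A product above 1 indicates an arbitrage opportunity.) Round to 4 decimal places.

NXs→WYN→HVN→NXs: 0.138 × 1.4 × 5.61 = 1.08385
NXs→WYN→QRM→HVN→NXs: 0.138 × 1.05 × 1.24 × 5.61 = 1.00798
NXs→QRM→HVN→NXs: 0.142 × 1.24 × 5.61 = 0.98781
WYN→HVN→VLD→WYN: 1.4 × 1.51 × 0.454 = 0.95976
NXs→QRM→VLD→HVN→NXs: 0.142 × 1.86 × 0.624 × 5.61 = 0.92459
WYN→QRM→HVN→VLD→WYN: 1.05 × 1.24 × 1.51 × 0.454 = 0.89257
WYN→HVN→QRM→VLD→WYN: 1.4 × 0.752 × 1.86 × 0.454 = 0.88903
WYN→QRM→VLD→WYN: 1.05 × 1.86 × 0.454 = 0.88666
QRM→VLD→HVN→QRM: 1.86 × 0.624 × 0.752 = 0.87280
Maximum is NXs→WYN→HVN→NXs at 1.0839; arbitrage exists.

1.0839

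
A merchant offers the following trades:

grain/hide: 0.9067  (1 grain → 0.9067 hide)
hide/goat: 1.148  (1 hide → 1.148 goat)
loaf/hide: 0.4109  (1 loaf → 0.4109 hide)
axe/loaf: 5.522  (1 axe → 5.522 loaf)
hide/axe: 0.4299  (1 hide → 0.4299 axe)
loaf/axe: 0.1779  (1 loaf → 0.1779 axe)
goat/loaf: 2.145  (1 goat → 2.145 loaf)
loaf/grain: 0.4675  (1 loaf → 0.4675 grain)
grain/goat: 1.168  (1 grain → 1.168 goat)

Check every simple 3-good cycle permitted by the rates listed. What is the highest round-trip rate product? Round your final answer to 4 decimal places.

goat→loaf→grain→goat: 2.145 × 0.4675 × 1.168 = 1.17126
goat→loaf→hide→goat: 2.145 × 0.4109 × 1.148 = 1.01182
axe→loaf→hide→axe: 5.522 × 0.4109 × 0.4299 = 0.97544
Maximum is goat→loaf→grain→goat at 1.1713; arbitrage exists.

1.1713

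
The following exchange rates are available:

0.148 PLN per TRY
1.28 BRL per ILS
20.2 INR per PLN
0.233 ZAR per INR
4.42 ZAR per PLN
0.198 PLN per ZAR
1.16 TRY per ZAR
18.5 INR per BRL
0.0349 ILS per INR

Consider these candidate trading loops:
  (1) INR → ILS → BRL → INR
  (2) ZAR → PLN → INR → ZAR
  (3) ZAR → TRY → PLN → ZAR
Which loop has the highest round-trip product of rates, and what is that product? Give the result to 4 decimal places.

0.9319

(1) 0.0349 × 1.28 × 18.5 = 0.82643
(2) 0.198 × 20.2 × 0.233 = 0.93191
(3) 1.16 × 0.148 × 4.42 = 0.75883
Highest is cycle (2) at 0.9319 (≤1, no arbitrage).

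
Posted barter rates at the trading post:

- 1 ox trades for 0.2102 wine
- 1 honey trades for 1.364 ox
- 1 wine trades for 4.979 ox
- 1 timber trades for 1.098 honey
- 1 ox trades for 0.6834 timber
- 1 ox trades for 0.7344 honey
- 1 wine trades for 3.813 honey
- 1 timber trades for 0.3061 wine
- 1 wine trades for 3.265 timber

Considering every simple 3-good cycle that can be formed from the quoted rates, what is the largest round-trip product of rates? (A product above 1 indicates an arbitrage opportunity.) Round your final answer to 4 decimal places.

1.0932

ox→wine→honey→ox: 0.2102 × 3.813 × 1.364 = 1.09324
timber→wine→ox→timber: 0.3061 × 4.979 × 0.6834 = 1.04155
timber→honey→ox→timber: 1.098 × 1.364 × 0.6834 = 1.02351
Maximum is ox→wine→honey→ox at 1.0932; arbitrage exists.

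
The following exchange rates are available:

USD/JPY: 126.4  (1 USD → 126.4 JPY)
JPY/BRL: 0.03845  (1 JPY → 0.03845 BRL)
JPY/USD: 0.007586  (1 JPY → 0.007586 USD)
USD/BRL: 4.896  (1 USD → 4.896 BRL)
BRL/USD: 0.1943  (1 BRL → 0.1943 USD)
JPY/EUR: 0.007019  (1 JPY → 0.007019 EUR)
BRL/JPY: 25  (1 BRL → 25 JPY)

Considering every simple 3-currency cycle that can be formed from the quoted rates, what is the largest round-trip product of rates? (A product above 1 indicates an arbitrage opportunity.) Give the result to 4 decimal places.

BRL→USD→JPY→BRL: 0.1943 × 126.4 × 0.03845 = 0.94431
BRL→JPY→USD→BRL: 25 × 0.007586 × 4.896 = 0.92853
Maximum is BRL→USD→JPY→BRL at 0.9443; no arbitrage — every cycle loses value.

0.9443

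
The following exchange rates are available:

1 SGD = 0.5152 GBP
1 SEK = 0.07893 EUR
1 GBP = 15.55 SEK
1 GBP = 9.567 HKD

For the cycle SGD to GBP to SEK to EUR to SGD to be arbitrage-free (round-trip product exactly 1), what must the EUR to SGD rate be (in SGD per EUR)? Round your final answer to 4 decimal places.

1.5814

Known legs of the cycle: 0.5152 × 15.55 × 0.07893 = 0.6323366448
For no arbitrage the full-cycle product must be 1, so the missing rate is 1 / 0.6323366448 ≈ 1.581436.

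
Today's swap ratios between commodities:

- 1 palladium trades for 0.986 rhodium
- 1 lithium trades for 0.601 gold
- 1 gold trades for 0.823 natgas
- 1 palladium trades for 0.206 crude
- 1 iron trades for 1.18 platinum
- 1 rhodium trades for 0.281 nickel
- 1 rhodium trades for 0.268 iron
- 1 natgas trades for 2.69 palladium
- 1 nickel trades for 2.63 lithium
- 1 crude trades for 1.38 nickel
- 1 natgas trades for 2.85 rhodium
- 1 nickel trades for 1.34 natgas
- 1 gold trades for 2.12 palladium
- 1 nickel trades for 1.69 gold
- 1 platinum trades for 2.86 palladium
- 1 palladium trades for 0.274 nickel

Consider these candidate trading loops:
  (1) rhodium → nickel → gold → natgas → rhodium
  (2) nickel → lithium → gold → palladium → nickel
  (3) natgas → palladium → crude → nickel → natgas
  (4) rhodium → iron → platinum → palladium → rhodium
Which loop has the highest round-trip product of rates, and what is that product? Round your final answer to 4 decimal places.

1.1139

(1) 0.281 × 1.69 × 0.823 × 2.85 = 1.11388
(2) 2.63 × 0.601 × 2.12 × 0.274 = 0.91816
(3) 2.69 × 0.206 × 1.38 × 1.34 = 1.02472
(4) 0.268 × 1.18 × 2.86 × 0.986 = 0.89178
Highest is cycle (1) at 1.1139 (>1, arbitrage).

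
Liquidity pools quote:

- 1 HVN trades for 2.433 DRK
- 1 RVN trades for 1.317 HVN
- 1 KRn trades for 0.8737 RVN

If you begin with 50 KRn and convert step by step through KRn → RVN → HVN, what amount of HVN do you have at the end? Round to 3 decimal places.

50 KRn × 0.8737 = 43.685 RVN
43.685 RVN × 1.317 = 57.533145 HVN

57.533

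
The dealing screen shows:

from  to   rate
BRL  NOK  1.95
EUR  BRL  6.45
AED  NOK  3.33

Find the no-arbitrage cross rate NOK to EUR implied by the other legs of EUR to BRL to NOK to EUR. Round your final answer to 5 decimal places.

0.07951

Known legs of the cycle: 6.45 × 1.95 = 12.5775
For no arbitrage the full-cycle product must be 1, so the missing rate is 1 / 12.5775 ≈ 0.0795071.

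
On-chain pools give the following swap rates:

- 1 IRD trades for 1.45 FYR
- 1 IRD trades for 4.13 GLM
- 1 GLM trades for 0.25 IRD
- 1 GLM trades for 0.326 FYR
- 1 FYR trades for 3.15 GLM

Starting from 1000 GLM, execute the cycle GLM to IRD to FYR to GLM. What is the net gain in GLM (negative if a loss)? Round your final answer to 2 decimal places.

141.88

1000 GLM × 0.25 = 250 IRD
250 IRD × 1.45 = 362.5 FYR
362.5 FYR × 3.15 = 1141.875 GLM
Net change: 1141.875 − 1000 = 141.875 GLM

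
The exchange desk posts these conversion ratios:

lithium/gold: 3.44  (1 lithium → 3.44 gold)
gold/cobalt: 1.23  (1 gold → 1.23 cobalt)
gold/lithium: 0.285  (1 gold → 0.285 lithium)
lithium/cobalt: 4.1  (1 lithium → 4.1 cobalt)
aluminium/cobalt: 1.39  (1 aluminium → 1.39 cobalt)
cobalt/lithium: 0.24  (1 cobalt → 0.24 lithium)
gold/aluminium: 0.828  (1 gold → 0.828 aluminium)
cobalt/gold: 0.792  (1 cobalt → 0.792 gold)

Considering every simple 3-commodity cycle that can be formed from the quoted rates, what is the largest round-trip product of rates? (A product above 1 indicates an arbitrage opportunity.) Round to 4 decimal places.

1.0155

gold→cobalt→lithium→gold: 1.23 × 0.24 × 3.44 = 1.01549
gold→lithium→cobalt→gold: 0.285 × 4.1 × 0.792 = 0.92545
gold→aluminium→cobalt→gold: 0.828 × 1.39 × 0.792 = 0.91153
Maximum is gold→cobalt→lithium→gold at 1.0155; arbitrage exists.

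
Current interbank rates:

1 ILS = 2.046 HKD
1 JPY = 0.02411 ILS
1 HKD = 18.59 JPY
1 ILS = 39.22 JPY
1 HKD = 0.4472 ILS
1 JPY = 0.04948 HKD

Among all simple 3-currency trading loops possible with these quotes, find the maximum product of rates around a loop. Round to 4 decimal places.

ILS→HKD→JPY→ILS: 2.046 × 18.59 × 0.02411 = 0.91703
ILS→JPY→HKD→ILS: 39.22 × 0.04948 × 0.4472 = 0.86784
Maximum is ILS→HKD→JPY→ILS at 0.9170; no arbitrage — every cycle loses value.

0.9170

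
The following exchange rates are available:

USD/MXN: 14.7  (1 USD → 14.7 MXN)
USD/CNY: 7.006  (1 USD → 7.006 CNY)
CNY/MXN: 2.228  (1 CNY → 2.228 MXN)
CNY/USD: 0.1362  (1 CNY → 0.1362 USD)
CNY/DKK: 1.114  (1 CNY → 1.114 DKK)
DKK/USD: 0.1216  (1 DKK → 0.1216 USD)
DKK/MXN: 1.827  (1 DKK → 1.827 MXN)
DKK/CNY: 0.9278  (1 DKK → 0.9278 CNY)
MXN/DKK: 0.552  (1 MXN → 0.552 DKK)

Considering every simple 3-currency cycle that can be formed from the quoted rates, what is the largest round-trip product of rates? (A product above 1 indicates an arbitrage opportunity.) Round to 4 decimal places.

1.1411

DKK→CNY→MXN→DKK: 0.9278 × 2.228 × 0.552 = 1.14106
DKK→USD→MXN→DKK: 0.1216 × 14.7 × 0.552 = 0.98671
DKK→USD→CNY→DKK: 0.1216 × 7.006 × 1.114 = 0.94905
Maximum is DKK→CNY→MXN→DKK at 1.1411; arbitrage exists.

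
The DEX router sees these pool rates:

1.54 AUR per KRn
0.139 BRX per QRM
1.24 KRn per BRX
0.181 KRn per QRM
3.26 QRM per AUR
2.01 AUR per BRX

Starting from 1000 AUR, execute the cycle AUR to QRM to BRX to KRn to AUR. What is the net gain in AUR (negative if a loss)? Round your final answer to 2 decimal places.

-134.68

1000 AUR × 3.26 = 3260 QRM
3260 QRM × 0.139 = 453.14 BRX
453.14 BRX × 1.24 = 561.8936 KRn
561.8936 KRn × 1.54 = 865.316144 AUR
Net change: 865.316144 − 1000 = -134.683856 AUR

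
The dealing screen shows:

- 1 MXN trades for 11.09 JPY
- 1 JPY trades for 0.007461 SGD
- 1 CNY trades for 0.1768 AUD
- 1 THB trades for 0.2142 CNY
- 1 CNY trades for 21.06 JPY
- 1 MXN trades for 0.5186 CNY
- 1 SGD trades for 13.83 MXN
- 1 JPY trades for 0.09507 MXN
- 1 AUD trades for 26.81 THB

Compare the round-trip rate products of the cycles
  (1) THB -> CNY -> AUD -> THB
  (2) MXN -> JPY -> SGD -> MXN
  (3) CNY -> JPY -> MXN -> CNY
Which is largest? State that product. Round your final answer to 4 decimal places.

1.1443

(1) 0.2142 × 0.1768 × 26.81 = 1.01531
(2) 11.09 × 0.007461 × 13.83 = 1.14433
(3) 21.06 × 0.09507 × 0.5186 = 1.03833
Highest is cycle (2) at 1.1443 (>1, arbitrage).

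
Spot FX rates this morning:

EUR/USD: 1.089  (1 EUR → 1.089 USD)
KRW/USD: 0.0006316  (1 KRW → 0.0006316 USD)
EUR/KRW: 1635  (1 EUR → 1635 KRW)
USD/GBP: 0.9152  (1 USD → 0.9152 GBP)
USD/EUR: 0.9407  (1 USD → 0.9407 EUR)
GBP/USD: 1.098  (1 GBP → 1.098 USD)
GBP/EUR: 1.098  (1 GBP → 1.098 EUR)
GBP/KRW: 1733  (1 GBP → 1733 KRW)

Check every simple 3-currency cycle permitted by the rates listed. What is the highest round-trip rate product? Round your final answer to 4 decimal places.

1.0943

GBP→EUR→USD→GBP: 1.098 × 1.089 × 0.9152 = 1.09432
KRW→USD→GBP→KRW: 0.0006316 × 0.9152 × 1733 = 1.00174
KRW→USD→EUR→KRW: 0.0006316 × 0.9407 × 1635 = 0.97143
Maximum is GBP→EUR→USD→GBP at 1.0943; arbitrage exists.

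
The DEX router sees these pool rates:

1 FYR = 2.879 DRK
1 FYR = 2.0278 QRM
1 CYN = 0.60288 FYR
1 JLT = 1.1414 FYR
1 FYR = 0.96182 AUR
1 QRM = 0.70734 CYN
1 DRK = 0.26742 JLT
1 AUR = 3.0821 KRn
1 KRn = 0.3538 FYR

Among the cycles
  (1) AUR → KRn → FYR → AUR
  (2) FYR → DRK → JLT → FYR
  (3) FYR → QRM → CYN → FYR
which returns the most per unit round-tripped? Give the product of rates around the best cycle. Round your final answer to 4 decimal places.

(1) 3.0821 × 0.3538 × 0.96182 = 1.04881
(2) 2.879 × 0.26742 × 1.1414 = 0.87877
(3) 2.0278 × 0.70734 × 0.60288 = 0.86474
Highest is cycle (1) at 1.0488 (>1, arbitrage).

1.0488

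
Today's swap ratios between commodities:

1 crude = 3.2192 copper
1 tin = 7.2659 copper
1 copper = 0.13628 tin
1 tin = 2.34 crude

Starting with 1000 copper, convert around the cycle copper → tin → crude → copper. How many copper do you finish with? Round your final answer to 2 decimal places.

1000 copper × 0.13628 = 136.28 tin
136.28 tin × 2.34 = 318.8952 crude
318.8952 crude × 3.2192 = 1026.58742784 copper

1026.59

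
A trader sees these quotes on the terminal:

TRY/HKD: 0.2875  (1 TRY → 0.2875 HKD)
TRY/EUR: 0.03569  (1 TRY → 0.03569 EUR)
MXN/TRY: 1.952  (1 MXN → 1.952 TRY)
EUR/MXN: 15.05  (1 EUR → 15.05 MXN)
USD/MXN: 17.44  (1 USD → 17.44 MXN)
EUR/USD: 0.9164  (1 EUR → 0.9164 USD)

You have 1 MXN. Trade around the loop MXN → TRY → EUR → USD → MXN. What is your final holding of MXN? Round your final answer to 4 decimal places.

1.1134

1 MXN × 1.952 = 1.952 TRY
1.952 TRY × 0.03569 = 0.06966688 EUR
0.06966688 EUR × 0.9164 = 0.063842728832 USD
0.063842728832 USD × 17.44 = 1.11341719083008 MXN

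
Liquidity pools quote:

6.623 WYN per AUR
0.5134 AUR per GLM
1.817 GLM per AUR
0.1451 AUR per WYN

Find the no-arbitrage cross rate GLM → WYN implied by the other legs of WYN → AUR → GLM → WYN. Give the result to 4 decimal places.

Known legs of the cycle: 0.1451 × 1.817 = 0.2636467
For no arbitrage the full-cycle product must be 1, so the missing rate is 1 / 0.2636467 ≈ 3.792955.

3.7930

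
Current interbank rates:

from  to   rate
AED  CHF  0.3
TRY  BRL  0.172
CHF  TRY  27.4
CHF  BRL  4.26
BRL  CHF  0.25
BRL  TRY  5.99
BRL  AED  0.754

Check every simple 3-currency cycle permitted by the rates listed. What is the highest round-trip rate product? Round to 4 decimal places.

TRY→BRL→CHF→TRY: 0.172 × 0.25 × 27.4 = 1.17820
AED→CHF→BRL→AED: 0.3 × 4.26 × 0.754 = 0.96361
Maximum is TRY→BRL→CHF→TRY at 1.1782; arbitrage exists.

1.1782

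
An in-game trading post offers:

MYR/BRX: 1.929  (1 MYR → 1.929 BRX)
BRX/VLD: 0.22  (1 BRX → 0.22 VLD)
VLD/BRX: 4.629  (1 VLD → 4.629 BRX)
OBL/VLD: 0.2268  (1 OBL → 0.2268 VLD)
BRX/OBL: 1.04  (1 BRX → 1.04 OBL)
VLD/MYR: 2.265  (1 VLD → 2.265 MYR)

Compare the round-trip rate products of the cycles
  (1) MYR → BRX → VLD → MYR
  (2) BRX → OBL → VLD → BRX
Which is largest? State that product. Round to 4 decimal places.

(1) 1.929 × 0.22 × 2.265 = 0.96122
(2) 1.04 × 0.2268 × 4.629 = 1.09185
Highest is cycle (2) at 1.0919 (>1, arbitrage).

1.0919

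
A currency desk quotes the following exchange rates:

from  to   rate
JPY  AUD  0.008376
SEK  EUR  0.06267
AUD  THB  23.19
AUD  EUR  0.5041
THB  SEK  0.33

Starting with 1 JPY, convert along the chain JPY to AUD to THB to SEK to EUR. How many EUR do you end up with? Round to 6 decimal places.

0.004017

1 JPY × 0.008376 = 0.008376 AUD
0.008376 AUD × 23.19 = 0.19423944 THB
0.19423944 THB × 0.33 = 0.0640990152 SEK
0.0640990152 SEK × 0.06267 = 0.004017085282584 EUR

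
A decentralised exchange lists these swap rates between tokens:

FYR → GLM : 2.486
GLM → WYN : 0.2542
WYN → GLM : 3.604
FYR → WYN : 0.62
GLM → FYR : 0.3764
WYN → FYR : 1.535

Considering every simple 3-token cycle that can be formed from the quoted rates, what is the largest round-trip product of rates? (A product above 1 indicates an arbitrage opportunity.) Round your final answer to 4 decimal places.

0.9700

WYN→FYR→GLM→WYN: 1.535 × 2.486 × 0.2542 = 0.97003
WYN→GLM→FYR→WYN: 3.604 × 0.3764 × 0.62 = 0.84106
Maximum is WYN→FYR→GLM→WYN at 0.9700; no arbitrage — every cycle loses value.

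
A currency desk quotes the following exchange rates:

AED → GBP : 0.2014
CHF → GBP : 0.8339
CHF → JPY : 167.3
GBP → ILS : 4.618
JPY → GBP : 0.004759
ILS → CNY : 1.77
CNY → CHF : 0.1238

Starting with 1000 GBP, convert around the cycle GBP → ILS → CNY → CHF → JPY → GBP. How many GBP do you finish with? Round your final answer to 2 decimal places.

805.67

1000 GBP × 4.618 = 4618 ILS
4618 ILS × 1.77 = 8173.86 CNY
8173.86 CNY × 0.1238 = 1011.923868 CHF
1011.923868 CHF × 167.3 = 169294.8631164 JPY
169294.8631164 JPY × 0.004759 = 805.6742535709476 GBP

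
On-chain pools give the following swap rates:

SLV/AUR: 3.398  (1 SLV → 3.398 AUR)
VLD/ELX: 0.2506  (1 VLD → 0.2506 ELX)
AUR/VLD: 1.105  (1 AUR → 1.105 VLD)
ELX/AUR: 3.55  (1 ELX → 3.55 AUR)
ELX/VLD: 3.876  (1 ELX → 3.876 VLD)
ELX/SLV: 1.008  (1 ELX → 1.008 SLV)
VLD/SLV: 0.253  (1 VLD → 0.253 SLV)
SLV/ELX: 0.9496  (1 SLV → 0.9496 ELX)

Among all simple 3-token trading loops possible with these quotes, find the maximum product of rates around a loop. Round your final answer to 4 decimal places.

0.9830

AUR→VLD→ELX→AUR: 1.105 × 0.2506 × 3.55 = 0.98304
SLV→AUR→VLD→SLV: 3.398 × 1.105 × 0.253 = 0.94996
SLV→ELX→VLD→SLV: 0.9496 × 3.876 × 0.253 = 0.93120
Maximum is AUR→VLD→ELX→AUR at 0.9830; no arbitrage — every cycle loses value.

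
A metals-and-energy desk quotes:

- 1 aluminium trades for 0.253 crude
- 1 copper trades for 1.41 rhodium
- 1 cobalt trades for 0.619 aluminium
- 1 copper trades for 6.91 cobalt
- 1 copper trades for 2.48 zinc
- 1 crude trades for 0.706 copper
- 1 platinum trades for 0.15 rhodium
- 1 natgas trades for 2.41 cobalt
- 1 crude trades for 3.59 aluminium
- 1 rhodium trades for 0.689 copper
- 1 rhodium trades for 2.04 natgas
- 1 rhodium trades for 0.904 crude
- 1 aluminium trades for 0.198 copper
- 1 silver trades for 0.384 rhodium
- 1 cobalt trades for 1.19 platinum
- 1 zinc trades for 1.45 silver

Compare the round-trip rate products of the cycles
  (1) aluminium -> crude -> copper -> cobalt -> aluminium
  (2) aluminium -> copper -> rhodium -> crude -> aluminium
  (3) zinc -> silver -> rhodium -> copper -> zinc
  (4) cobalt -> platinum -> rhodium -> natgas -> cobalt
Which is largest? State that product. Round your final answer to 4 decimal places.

0.9514

(1) 0.253 × 0.706 × 6.91 × 0.619 = 0.76400
(2) 0.198 × 1.41 × 0.904 × 3.59 = 0.90604
(3) 1.45 × 0.384 × 0.689 × 2.48 = 0.95142
(4) 1.19 × 0.15 × 2.04 × 2.41 = 0.87758
Highest is cycle (3) at 0.9514 (≤1, no arbitrage).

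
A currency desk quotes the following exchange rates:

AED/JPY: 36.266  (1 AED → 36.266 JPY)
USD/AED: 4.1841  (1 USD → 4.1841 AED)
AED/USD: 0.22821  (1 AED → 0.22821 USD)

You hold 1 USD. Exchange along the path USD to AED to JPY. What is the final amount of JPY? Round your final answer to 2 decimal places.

151.74

1 USD × 4.1841 = 4.1841 AED
4.1841 AED × 36.266 = 151.7405706 JPY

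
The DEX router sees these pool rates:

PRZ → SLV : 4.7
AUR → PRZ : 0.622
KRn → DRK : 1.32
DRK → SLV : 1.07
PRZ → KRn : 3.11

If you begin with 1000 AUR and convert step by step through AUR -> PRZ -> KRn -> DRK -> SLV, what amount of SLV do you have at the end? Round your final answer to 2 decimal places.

1000 AUR × 0.622 = 622 PRZ
622 PRZ × 3.11 = 1934.42 KRn
1934.42 KRn × 1.32 = 2553.4344 DRK
2553.4344 DRK × 1.07 = 2732.174808 SLV

2732.17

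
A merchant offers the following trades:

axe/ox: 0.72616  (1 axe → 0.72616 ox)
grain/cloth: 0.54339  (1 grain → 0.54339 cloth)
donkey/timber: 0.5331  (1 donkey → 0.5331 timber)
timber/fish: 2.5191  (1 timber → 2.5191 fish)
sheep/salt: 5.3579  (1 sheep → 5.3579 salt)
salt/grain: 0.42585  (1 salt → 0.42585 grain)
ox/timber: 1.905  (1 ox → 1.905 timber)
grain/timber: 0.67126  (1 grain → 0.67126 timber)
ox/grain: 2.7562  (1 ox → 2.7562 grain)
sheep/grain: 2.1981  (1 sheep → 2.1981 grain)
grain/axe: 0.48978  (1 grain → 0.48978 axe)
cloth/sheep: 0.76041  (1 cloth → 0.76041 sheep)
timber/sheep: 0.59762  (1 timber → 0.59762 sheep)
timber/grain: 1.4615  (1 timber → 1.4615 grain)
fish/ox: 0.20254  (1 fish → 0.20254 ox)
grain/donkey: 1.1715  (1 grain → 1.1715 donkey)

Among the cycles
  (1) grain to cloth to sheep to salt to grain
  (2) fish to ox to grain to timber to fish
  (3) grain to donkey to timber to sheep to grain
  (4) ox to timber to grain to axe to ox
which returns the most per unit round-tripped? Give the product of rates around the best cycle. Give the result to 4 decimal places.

0.9902

(1) 0.54339 × 0.76041 × 5.3579 × 0.42585 = 0.94278
(2) 0.20254 × 2.7562 × 0.67126 × 2.5191 = 0.94397
(3) 1.1715 × 0.5331 × 0.59762 × 2.1981 = 0.82040
(4) 1.905 × 1.4615 × 0.48978 × 0.72616 = 0.99021
Highest is cycle (4) at 0.9902 (≤1, no arbitrage).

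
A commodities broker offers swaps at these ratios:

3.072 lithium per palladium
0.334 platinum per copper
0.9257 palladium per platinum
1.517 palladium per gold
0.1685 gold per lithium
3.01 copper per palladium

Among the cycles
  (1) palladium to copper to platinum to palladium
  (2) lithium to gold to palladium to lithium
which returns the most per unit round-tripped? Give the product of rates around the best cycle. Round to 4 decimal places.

(1) 3.01 × 0.334 × 0.9257 = 0.93064
(2) 0.1685 × 1.517 × 3.072 = 0.78525
Highest is cycle (1) at 0.9306 (≤1, no arbitrage).

0.9306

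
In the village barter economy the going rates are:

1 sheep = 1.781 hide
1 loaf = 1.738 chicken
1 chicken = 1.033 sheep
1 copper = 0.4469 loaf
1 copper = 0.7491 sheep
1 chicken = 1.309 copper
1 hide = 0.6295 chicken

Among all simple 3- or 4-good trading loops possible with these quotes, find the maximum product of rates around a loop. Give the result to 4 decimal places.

sheep→hide→chicken→sheep: 1.781 × 0.6295 × 1.033 = 1.15814
sheep→hide→chicken→copper→sheep: 1.781 × 0.6295 × 1.309 × 0.7491 = 1.09936
chicken→copper→loaf→chicken: 1.309 × 0.4469 × 1.738 = 1.01672
Maximum is sheep→hide→chicken→sheep at 1.1581; arbitrage exists.

1.1581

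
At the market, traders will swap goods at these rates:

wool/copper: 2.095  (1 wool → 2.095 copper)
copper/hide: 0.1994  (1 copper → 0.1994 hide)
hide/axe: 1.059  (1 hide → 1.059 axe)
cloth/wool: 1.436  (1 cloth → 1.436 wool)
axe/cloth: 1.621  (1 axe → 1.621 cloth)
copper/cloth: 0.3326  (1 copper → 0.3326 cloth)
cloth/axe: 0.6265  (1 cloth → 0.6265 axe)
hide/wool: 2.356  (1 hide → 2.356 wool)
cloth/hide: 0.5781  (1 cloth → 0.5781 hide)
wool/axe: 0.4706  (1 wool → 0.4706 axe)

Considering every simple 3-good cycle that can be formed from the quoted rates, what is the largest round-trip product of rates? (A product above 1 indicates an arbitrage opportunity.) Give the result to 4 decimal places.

1.0954

axe→cloth→wool→axe: 1.621 × 1.436 × 0.4706 = 1.09544
cloth→wool→copper→cloth: 1.436 × 2.095 × 0.3326 = 1.00060
axe→cloth→hide→axe: 1.621 × 0.5781 × 1.059 = 0.99239
wool→copper→hide→wool: 2.095 × 0.1994 × 2.356 = 0.98420
Maximum is axe→cloth→wool→axe at 1.0954; arbitrage exists.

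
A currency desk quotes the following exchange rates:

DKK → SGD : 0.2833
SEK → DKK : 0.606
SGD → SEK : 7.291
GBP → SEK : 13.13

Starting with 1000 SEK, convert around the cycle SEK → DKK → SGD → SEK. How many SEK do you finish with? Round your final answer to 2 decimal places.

1000 SEK × 0.606 = 606 DKK
606 DKK × 0.2833 = 171.6798 SGD
171.6798 SGD × 7.291 = 1251.7174218 SEK

1251.72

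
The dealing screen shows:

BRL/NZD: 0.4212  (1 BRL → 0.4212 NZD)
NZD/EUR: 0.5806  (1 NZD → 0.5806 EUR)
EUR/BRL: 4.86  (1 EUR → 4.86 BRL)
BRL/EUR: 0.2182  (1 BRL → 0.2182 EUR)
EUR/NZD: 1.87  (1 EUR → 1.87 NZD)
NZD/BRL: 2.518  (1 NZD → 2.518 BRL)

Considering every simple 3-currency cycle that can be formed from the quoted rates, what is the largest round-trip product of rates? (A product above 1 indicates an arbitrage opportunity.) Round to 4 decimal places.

1.1885

BRL→NZD→EUR→BRL: 0.4212 × 0.5806 × 4.86 = 1.18851
BRL→EUR→NZD→BRL: 0.2182 × 1.87 × 2.518 = 1.02743
Maximum is BRL→NZD→EUR→BRL at 1.1885; arbitrage exists.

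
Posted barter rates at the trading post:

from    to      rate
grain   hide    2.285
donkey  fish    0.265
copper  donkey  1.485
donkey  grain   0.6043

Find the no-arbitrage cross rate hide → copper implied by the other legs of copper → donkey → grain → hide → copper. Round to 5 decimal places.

Known legs of the cycle: 1.485 × 0.6043 × 2.285 = 2.0505258675
For no arbitrage the full-cycle product must be 1, so the missing rate is 1 / 2.0505258675 ≈ 0.4876798.

0.48768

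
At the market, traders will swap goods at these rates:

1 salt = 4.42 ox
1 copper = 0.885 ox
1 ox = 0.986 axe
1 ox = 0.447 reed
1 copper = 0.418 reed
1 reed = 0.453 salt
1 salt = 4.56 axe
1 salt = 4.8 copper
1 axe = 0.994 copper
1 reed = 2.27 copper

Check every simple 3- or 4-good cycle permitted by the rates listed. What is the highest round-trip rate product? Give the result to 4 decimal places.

0.9089

salt→copper→reed→salt: 4.8 × 0.418 × 0.453 = 0.90890
ox→reed→copper→ox: 0.447 × 2.27 × 0.885 = 0.89800
ox→reed→salt→ox: 0.447 × 0.453 × 4.42 = 0.89501
axe→copper→ox→axe: 0.994 × 0.885 × 0.986 = 0.86737
ox→reed→salt→copper→ox: 0.447 × 0.453 × 4.8 × 0.885 = 0.86018
axe→copper→reed→salt→axe: 0.994 × 0.418 × 0.453 × 4.56 = 0.85827
Maximum is salt→copper→reed→salt at 0.9089; no arbitrage — every cycle loses value.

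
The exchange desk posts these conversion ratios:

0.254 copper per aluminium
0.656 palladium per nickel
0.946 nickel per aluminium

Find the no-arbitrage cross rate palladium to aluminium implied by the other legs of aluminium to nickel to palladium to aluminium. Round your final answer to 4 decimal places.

1.6114

Known legs of the cycle: 0.946 × 0.656 = 0.620576
For no arbitrage the full-cycle product must be 1, so the missing rate is 1 / 0.620576 ≈ 1.611406.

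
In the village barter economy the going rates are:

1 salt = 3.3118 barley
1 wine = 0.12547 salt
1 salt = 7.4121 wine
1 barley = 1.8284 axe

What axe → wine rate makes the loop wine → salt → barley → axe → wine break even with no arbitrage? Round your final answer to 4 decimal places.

1.3162

Known legs of the cycle: 0.12547 × 3.3118 × 1.8284 = 0.7597578787064
For no arbitrage the full-cycle product must be 1, so the missing rate is 1 / 0.7597578787064 ≈ 1.316209.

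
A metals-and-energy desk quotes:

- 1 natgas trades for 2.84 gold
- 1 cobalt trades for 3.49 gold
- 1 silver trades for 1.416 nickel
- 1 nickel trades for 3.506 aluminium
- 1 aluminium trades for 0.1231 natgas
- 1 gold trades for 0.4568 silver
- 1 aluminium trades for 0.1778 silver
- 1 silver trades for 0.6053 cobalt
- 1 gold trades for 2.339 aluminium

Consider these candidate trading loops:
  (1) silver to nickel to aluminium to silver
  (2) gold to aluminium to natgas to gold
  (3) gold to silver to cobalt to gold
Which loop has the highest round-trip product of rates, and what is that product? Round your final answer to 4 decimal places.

0.9650

(1) 1.416 × 3.506 × 0.1778 = 0.88269
(2) 2.339 × 0.1231 × 2.84 = 0.81772
(3) 0.4568 × 0.6053 × 3.49 = 0.96499
Highest is cycle (3) at 0.9650 (≤1, no arbitrage).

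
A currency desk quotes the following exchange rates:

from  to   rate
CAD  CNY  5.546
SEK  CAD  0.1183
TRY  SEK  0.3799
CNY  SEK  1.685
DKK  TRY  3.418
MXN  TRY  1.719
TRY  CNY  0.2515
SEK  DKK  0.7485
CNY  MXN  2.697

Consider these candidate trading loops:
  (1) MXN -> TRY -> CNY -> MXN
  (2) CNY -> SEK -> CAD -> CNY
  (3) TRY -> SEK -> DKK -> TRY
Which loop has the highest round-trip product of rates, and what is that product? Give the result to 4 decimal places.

(1) 1.719 × 0.2515 × 2.697 = 1.16599
(2) 1.685 × 0.1183 × 5.546 = 1.10551
(3) 0.3799 × 0.7485 × 3.418 = 0.97193
Highest is cycle (1) at 1.1660 (>1, arbitrage).

1.1660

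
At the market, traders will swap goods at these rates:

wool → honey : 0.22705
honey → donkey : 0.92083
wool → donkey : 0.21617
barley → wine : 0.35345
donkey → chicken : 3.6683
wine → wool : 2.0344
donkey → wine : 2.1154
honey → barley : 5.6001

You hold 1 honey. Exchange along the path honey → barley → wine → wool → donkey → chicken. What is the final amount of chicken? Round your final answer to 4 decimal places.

1 honey × 5.6001 = 5.6001 barley
5.6001 barley × 0.35345 = 1.979355345 wine
1.979355345 wine × 2.0344 = 4.026800513868 wool
4.026800513868 wool × 0.21617 = 0.87047346708284556 donkey
0.87047346708284556 donkey × 3.6683 = 3.193157819300002367748 chicken

3.1932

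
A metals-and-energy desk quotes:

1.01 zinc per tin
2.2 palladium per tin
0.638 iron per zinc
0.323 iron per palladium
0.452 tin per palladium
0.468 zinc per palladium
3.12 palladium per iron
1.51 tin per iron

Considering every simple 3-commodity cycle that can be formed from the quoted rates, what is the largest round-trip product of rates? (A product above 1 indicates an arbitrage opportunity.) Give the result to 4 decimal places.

palladium→iron→tin→palladium: 0.323 × 1.51 × 2.2 = 1.07301
zinc→iron→tin→zinc: 0.638 × 1.51 × 1.01 = 0.97301
palladium→zinc→iron→palladium: 0.468 × 0.638 × 3.12 = 0.93158
Maximum is palladium→iron→tin→palladium at 1.0730; arbitrage exists.

1.0730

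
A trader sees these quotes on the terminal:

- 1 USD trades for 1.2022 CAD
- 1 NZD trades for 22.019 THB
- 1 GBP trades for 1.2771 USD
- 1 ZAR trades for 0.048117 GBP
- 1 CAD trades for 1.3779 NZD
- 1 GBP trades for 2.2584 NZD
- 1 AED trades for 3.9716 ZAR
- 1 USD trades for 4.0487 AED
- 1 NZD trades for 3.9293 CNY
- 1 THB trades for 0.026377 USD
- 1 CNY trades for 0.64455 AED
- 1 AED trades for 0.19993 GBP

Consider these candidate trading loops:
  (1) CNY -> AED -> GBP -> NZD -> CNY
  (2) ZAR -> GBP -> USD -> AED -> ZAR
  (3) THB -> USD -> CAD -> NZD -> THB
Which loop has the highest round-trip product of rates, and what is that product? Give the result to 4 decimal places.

1.1435

(1) 0.64455 × 0.19993 × 2.2584 × 3.9293 = 1.14354
(2) 0.048117 × 1.2771 × 4.0487 × 3.9716 = 0.98811
(3) 0.026377 × 1.2022 × 1.3779 × 22.019 = 0.96209
Highest is cycle (1) at 1.1435 (>1, arbitrage).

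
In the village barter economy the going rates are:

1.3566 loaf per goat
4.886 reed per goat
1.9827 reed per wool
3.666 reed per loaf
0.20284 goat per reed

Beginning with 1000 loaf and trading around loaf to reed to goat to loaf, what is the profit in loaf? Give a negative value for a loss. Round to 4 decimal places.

8.7833

1000 loaf × 3.666 = 3666 reed
3666 reed × 0.20284 = 743.61144 goat
743.61144 goat × 1.3566 = 1008.783279504 loaf
Net change: 1008.783279504 − 1000 = 8.783279504 loaf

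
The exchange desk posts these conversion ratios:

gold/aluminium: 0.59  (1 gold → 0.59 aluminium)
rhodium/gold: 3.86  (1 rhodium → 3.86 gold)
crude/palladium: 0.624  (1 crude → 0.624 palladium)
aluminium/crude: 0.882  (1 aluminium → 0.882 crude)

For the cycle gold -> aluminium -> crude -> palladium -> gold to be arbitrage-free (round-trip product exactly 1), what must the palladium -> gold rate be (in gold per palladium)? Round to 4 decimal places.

Known legs of the cycle: 0.59 × 0.882 × 0.624 = 0.32471712
For no arbitrage the full-cycle product must be 1, so the missing rate is 1 / 0.32471712 ≈ 3.079604.

3.0796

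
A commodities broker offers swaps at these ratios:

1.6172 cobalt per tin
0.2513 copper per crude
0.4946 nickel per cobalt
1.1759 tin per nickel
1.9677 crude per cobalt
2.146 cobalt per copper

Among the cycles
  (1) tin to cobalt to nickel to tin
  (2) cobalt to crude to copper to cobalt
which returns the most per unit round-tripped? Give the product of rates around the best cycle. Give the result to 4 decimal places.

1.0612

(1) 1.6172 × 0.4946 × 1.1759 = 0.94056
(2) 1.9677 × 0.2513 × 2.146 = 1.06116
Highest is cycle (2) at 1.0612 (>1, arbitrage).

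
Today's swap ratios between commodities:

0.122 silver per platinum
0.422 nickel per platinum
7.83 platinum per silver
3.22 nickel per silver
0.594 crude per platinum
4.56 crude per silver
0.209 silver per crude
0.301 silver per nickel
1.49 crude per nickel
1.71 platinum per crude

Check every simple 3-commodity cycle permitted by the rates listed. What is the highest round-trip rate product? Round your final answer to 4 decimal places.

platinum→nickel→crude→platinum: 0.422 × 1.49 × 1.71 = 1.07521
nickel→crude→silver→nickel: 1.49 × 0.209 × 3.22 = 1.00274
platinum→nickel→silver→platinum: 0.422 × 0.301 × 7.83 = 0.99458
platinum→crude→silver→platinum: 0.594 × 0.209 × 7.83 = 0.97206
platinum→silver→crude→platinum: 0.122 × 4.56 × 1.71 = 0.95131
Maximum is platinum→nickel→crude→platinum at 1.0752; arbitrage exists.

1.0752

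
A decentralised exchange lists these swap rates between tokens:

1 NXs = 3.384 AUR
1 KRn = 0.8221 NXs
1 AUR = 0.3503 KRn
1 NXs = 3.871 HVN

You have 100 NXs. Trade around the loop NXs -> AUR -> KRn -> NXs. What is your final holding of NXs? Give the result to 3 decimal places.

97.453

100 NXs × 3.384 = 338.4 AUR
338.4 AUR × 0.3503 = 118.54152 KRn
118.54152 KRn × 0.8221 = 97.452983592 NXs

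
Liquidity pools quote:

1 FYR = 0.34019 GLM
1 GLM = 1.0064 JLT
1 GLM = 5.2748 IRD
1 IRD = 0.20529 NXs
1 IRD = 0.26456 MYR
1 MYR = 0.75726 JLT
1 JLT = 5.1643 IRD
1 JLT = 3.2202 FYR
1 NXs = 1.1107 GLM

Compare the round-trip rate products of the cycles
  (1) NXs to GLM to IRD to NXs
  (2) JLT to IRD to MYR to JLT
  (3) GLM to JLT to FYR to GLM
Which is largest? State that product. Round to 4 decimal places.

1.2027

(1) 1.1107 × 5.2748 × 0.20529 = 1.20274
(2) 5.1643 × 0.26456 × 0.75726 = 1.03462
(3) 1.0064 × 3.2202 × 0.34019 = 1.10249
Highest is cycle (1) at 1.2027 (>1, arbitrage).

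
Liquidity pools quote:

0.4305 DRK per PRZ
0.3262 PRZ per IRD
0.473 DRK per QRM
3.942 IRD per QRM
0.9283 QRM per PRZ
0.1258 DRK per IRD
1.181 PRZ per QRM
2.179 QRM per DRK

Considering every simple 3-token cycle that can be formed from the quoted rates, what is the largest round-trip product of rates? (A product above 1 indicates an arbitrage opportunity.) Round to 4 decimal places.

IRD→PRZ→QRM→IRD: 0.3262 × 0.9283 × 3.942 = 1.19368
PRZ→DRK→QRM→PRZ: 0.4305 × 2.179 × 1.181 = 1.10785
IRD→DRK→QRM→IRD: 0.1258 × 2.179 × 3.942 = 1.08057
Maximum is IRD→PRZ→QRM→IRD at 1.1937; arbitrage exists.

1.1937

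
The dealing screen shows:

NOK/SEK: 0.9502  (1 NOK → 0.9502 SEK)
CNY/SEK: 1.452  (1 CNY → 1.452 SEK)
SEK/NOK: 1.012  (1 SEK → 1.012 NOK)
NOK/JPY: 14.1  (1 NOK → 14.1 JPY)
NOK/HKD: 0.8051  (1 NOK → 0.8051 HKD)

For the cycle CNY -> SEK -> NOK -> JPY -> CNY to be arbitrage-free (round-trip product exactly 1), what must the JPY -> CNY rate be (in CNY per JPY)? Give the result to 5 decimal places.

0.04827

Known legs of the cycle: 1.452 × 1.012 × 14.1 = 20.7188784
For no arbitrage the full-cycle product must be 1, so the missing rate is 1 / 20.7188784 ≈ 0.0482652.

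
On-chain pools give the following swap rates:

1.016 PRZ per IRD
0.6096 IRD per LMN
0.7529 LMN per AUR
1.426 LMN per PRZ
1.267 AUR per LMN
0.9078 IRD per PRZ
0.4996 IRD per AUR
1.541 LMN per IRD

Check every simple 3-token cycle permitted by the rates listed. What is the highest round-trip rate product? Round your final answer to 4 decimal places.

0.9754

IRD→LMN→AUR→IRD: 1.541 × 1.267 × 0.4996 = 0.97544
IRD→PRZ→LMN→IRD: 1.016 × 1.426 × 0.6096 = 0.88320
Maximum is IRD→LMN→AUR→IRD at 0.9754; no arbitrage — every cycle loses value.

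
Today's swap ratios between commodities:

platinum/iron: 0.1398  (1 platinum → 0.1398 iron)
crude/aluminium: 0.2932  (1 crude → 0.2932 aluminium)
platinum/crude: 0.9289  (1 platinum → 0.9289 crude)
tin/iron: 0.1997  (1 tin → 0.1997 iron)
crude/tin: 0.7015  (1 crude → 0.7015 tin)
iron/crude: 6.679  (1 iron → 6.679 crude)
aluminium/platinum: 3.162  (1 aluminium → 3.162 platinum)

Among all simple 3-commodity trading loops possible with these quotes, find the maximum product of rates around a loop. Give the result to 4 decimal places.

iron→crude→tin→iron: 6.679 × 0.7015 × 0.1997 = 0.93566
aluminium→platinum→crude→aluminium: 3.162 × 0.9289 × 0.2932 = 0.86118
Maximum is iron→crude→tin→iron at 0.9357; no arbitrage — every cycle loses value.

0.9357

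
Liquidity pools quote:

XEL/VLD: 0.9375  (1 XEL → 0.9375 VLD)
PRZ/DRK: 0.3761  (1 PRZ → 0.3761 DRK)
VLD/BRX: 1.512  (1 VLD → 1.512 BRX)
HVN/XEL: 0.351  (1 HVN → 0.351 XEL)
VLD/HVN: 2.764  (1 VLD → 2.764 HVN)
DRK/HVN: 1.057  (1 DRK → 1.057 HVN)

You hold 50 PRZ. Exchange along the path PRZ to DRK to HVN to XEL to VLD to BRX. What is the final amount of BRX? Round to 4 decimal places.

9.8896

50 PRZ × 0.3761 = 18.805 DRK
18.805 DRK × 1.057 = 19.876885 HVN
19.876885 HVN × 0.351 = 6.976786635 XEL
6.976786635 XEL × 0.9375 = 6.5407374703125 VLD
6.5407374703125 VLD × 1.512 = 9.8895950551125 BRX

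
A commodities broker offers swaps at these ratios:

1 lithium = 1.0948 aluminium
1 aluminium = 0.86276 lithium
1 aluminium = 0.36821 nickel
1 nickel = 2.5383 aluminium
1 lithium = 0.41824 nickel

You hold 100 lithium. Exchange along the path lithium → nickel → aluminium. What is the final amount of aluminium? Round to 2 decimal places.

106.16

100 lithium × 0.41824 = 41.824 nickel
41.824 nickel × 2.5383 = 106.1618592 aluminium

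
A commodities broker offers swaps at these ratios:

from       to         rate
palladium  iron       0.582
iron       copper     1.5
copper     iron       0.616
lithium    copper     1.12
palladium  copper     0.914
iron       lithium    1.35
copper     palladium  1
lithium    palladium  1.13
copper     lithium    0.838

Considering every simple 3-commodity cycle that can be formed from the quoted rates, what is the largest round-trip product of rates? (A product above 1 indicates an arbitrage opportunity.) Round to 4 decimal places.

0.9314

iron→lithium→copper→iron: 1.35 × 1.12 × 0.616 = 0.93139
iron→lithium→palladium→iron: 1.35 × 1.13 × 0.582 = 0.88784
iron→copper→palladium→iron: 1.5 × 1 × 0.582 = 0.87300
palladium→copper→lithium→palladium: 0.914 × 0.838 × 1.13 = 0.86550
Maximum is iron→lithium→copper→iron at 0.9314; no arbitrage — every cycle loses value.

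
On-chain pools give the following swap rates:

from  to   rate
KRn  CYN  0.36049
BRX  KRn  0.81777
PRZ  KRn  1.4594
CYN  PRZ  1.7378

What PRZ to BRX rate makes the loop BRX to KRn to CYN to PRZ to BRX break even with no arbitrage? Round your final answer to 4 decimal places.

Known legs of the cycle: 0.81777 × 0.36049 × 1.7378 = 0.51229980330594
For no arbitrage the full-cycle product must be 1, so the missing rate is 1 / 0.51229980330594 ≈ 1.951982.

1.9520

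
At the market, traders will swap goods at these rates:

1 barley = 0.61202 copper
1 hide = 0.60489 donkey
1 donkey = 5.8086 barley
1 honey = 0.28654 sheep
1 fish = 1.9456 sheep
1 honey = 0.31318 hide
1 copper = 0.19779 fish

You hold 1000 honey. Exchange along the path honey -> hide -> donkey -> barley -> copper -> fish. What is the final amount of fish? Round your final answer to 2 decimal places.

1000 honey × 0.31318 = 313.18 hide
313.18 hide × 0.60489 = 189.4394502 donkey
189.4394502 donkey × 5.8086 = 1100.37799043172 barley
1100.37799043172 barley × 0.61202 = 673.4533377040212744 copper
673.4533377040212744 copper × 0.19779 = 133.202335664478367863576 fish

133.20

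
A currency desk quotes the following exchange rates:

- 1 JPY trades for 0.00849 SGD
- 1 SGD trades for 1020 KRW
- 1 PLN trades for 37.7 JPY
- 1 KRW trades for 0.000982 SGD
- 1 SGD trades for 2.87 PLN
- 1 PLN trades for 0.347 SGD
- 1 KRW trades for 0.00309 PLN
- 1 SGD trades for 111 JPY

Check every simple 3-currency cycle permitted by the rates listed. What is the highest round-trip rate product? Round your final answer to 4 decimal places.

KRW→PLN→SGD→KRW: 0.00309 × 0.347 × 1020 = 1.09367
JPY→SGD→PLN→JPY: 0.00849 × 2.87 × 37.7 = 0.91861
Maximum is KRW→PLN→SGD→KRW at 1.0937; arbitrage exists.

1.0937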